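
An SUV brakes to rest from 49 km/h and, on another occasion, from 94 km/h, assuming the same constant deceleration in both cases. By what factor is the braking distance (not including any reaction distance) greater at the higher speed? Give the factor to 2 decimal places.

Factor ≈ 3.68

Braking distance d = v²/(2a), so with a fixed, d ∝ v².
Factor = (94/49)² = 1.9184² = 3.6803.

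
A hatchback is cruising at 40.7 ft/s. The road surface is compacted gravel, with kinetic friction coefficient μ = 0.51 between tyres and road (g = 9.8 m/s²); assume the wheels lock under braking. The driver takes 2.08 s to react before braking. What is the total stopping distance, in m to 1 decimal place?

40.7 ft/s × 0.3048 = 12.4054 m/s.
a = μg = 0.51 × 9.8 = 4.998 m/s².
Reaction distance = v·t_r = 12.4054 × 2.08 = 25.803 m.
Braking distance = v²/(2a) = 12.4054² / (2 × 4.998) = 153.894 / 9.996 = 15.396 m.
Total = 25.803 + 15.396 = 41.199 m.

Total stopping distance ≈ 41.2 m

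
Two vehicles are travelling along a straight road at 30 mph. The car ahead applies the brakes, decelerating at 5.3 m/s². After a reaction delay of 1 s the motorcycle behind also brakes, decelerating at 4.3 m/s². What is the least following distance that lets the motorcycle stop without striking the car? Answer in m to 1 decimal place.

Minimum gap ≈ 17.4 m

30 mph × 0.44704 = 13.4112 m/s.
Leader travels v²/(2a_L) = 179.860 / 10.600 = 16.968 m before stopping.
Follower covers v·t_r = 13.4112 × 1 = 13.411 m while reacting, then v²/(2a_F) = 179.860 / 8.600 = 20.914 m while braking, for a total of 13.411 + 20.914 = 34.325 m.
Since a_F ≤ a_L and the follower starts braking later, the follower is never slower than the leader, so the closest approach is when both have stopped.
Minimum gap = 34.325 − 16.968 = 17.357 m.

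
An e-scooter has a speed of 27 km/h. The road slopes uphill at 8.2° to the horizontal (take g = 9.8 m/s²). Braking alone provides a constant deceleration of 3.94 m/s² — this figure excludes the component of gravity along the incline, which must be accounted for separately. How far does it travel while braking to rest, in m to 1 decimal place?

27 km/h ÷ 3.6 = 7.5000 m/s.
Gravity along the uphill slope adds to the braking deceleration: a_eff = 3.940 + 9.8·sin 8.2° = 3.940 + 1.398 = 5.338 m/s².
Braking distance = v²/(2a) = 7.5000² / (2 × 5.338) = 56.250 / 10.676 = 5.269 m.

Braking distance ≈ 5.3 m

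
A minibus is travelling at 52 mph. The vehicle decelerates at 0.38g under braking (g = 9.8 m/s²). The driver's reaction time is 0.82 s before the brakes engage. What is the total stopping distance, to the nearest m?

Total stopping distance ≈ 92 m

52 mph × 0.44704 = 23.2461 m/s.
a = 0.38 × 9.8 = 3.724 m/s².
Reaction distance = v·t_r = 23.2461 × 0.82 = 19.062 m.
Braking distance = v²/(2a) = 23.2461² / (2 × 3.724) = 540.381 / 7.448 = 72.554 m.
Total = 19.062 + 72.554 = 91.616 m.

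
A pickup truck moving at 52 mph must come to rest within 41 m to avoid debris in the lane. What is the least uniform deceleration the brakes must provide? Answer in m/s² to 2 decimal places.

52 mph × 0.44704 = 23.2461 m/s.
v² = 2a·d ⇒ a = v²/(2d) = 23.2461² / (2 × 41.000) = 540.381 / 82.000 = 6.5900 m/s².

Required deceleration ≈ 6.59 m/s²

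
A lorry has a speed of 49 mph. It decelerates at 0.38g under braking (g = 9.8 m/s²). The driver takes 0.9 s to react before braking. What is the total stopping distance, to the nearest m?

49 mph × 0.44704 = 21.9050 m/s.
a = 0.38 × 9.8 = 3.724 m/s².
Reaction distance = v·t_r = 21.9050 × 0.9 = 19.715 m.
Braking distance = v²/(2a) = 21.9050² / (2 × 3.724) = 479.829 / 7.448 = 64.424 m.
Total = 19.715 + 64.424 = 84.139 m.

Total stopping distance ≈ 84 m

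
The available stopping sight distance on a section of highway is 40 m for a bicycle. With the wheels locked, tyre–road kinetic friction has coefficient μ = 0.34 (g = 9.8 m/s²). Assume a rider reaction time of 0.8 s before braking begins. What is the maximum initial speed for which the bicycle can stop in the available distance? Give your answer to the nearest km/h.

Maximum speed ≈ 50 km/h

a = μg = 0.34 × 9.8 = 3.332 m/s².
Stopping distance: v·t_r + v²/(2a) = 40 with t_r = 0.8 s and a = 3.332 m/s².
So v² + 5.331 v − 266.56 = 0.
Positive root: v = −a·t_r + √((a·t_r)² + 2a·d) = −2.666 + √(7.108 + 266.56) = 13.8769 m/s.
13.8769 m/s × 3.6 = 49.957 km/h.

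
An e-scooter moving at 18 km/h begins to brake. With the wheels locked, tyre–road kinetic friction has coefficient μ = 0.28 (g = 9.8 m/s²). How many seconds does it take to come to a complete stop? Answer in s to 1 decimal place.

18 km/h ÷ 3.6 = 5.0000 m/s.
a = μg = 0.28 × 9.8 = 2.744 m/s².
Braking time = v/a = 5.0000 / 2.744 = 1.822 s.

Braking time ≈ 1.8 s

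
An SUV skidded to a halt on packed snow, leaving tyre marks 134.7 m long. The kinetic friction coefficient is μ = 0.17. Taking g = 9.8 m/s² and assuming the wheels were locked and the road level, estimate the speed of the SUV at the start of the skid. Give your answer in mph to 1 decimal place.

Initial speed ≈ 47.4 mph

Deceleration a = μg = 0.17 × 9.8 = 1.666 m/s².
v = √(2a·d) = √(2 × 1.666 × 134.7) = √448.820 = 21.1854 m/s.
= 21.1854 ÷ 0.44704 = 47.390 mph.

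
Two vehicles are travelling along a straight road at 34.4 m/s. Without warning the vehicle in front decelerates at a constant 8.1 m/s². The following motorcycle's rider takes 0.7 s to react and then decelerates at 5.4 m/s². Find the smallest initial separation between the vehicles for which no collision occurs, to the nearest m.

Minimum gap ≈ 61 m

Leader travels v²/(2a_L) = 1183.360 / 16.200 = 73.047 m before stopping.
Follower covers v·t_r = 34.4000 × 0.7 = 24.080 m while reacting, then v²/(2a_F) = 1183.360 / 10.800 = 109.570 m while braking, for a total of 24.080 + 109.570 = 133.650 m.
Since a_F ≤ a_L and the follower starts braking later, the follower is never slower than the leader, so the closest approach is when both have stopped.
Minimum gap = 133.650 − 73.047 = 60.603 m.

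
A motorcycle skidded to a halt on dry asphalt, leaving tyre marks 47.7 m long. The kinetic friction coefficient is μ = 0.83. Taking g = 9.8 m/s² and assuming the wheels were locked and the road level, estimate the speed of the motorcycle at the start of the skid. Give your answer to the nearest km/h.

Initial speed ≈ 100 km/h

Deceleration a = μg = 0.83 × 9.8 = 8.134 m/s².
v = √(2a·d) = √(2 × 8.134 × 47.7) = √775.984 = 27.8565 m/s.
= 27.8565 × 3.6 = 100.283 km/h.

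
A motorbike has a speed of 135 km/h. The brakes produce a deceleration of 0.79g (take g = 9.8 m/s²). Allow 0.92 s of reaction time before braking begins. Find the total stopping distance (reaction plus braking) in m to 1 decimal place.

Total stopping distance ≈ 125.3 m

135 km/h ÷ 3.6 = 37.5000 m/s.
a = 0.79 × 9.8 = 7.742 m/s².
Reaction distance = v·t_r = 37.5000 × 0.92 = 34.500 m.
Braking distance = v²/(2a) = 37.5000² / (2 × 7.742) = 1406.250 / 15.484 = 90.820 m.
Total = 34.500 + 90.820 = 125.320 m.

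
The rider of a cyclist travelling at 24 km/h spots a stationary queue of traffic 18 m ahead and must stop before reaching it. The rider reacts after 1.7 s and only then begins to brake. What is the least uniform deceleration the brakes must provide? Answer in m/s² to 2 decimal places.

Required deceleration ≈ 3.33 m/s²

24 km/h ÷ 3.6 = 6.6667 m/s.
Distance covered during reaction = 6.6667 × 1.7 = 11.333 m.
Distance available for braking: 18 − 11.333 = 6.667 m.
v² = 2a·d ⇒ a = v²/(2d) = 6.6667² / (2 × 6.667) = 44.445 / 13.334 = 3.3332 m/s².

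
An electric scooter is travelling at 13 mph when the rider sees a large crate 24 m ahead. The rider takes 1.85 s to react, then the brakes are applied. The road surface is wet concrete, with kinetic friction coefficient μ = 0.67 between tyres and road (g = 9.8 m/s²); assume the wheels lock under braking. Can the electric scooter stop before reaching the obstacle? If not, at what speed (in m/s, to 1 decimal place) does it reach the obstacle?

13 mph × 0.44704 = 5.8115 m/s.
a = μg = 0.67 × 9.8 = 6.566 m/s².
Reaction distance = 5.8115 × 1.85 = 10.751 m.
Braking distance = v²/(2a) = 33.774 / 13.132 = 2.572 m.
Total stopping distance = 10.751 + 2.572 = 13.323 m, vs 24 m available — it stops with 24 − 13.323 = 10.677 m to spare.

Yes — it stops about 10.7 m short of the obstacle, so it never reaches it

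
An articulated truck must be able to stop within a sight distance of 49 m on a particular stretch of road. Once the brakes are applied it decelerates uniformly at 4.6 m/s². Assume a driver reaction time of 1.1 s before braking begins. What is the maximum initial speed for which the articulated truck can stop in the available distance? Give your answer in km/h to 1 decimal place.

Maximum speed ≈ 60.4 km/h

Stopping distance: v·t_r + v²/(2a) = 49 with t_r = 1.1 s and a = 4.600 m/s².
So v² + 10.120 v − 450.80 = 0.
Positive root: v = −a·t_r + √((a·t_r)² + 2a·d) = −5.060 + √(25.604 + 450.80) = 16.7667 m/s.
16.7667 m/s × 3.6 = 60.360 km/h.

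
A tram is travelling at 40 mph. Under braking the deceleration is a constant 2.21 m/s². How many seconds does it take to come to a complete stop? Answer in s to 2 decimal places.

40 mph × 0.44704 = 17.8816 m/s.
Braking time = v/a = 17.8816 / 2.210 = 8.091 s.

Braking time ≈ 8.09 s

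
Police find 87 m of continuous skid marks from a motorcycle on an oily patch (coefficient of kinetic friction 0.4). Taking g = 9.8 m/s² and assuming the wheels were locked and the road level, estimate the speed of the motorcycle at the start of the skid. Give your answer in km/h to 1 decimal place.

Initial speed ≈ 94.0 km/h

Deceleration a = μg = 0.4 × 9.8 = 3.920 m/s².
v = √(2a·d) = √(2 × 3.920 × 87) = √682.080 = 26.1167 m/s.
= 26.1167 × 3.6 = 94.020 km/h.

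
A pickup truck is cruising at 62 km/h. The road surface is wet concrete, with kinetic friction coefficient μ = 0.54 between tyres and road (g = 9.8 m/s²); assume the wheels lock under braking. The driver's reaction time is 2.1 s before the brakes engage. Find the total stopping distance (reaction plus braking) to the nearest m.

62 km/h ÷ 3.6 = 17.2222 m/s.
a = μg = 0.54 × 9.8 = 5.292 m/s².
Reaction distance = v·t_r = 17.2222 × 2.1 = 36.167 m.
Braking distance = v²/(2a) = 17.2222² / (2 × 5.292) = 296.604 / 10.584 = 28.024 m.
Total = 36.167 + 28.024 = 64.191 m.

Total stopping distance ≈ 64 m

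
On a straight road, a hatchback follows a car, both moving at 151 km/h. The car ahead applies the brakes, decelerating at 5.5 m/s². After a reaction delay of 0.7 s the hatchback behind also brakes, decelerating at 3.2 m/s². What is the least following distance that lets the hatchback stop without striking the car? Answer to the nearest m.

151 km/h ÷ 3.6 = 41.9444 m/s.
Leader travels v²/(2a_L) = 1759.333 / 11.000 = 159.939 m before stopping.
Follower covers v·t_r = 41.9444 × 0.7 = 29.361 m while reacting, then v²/(2a_F) = 1759.333 / 6.400 = 274.896 m while braking, for a total of 29.361 + 274.896 = 304.257 m.
Since a_F ≤ a_L and the follower starts braking later, the follower is never slower than the leader, so the closest approach is when both have stopped.
Minimum gap = 304.257 − 159.939 = 144.318 m.

Minimum gap ≈ 144 m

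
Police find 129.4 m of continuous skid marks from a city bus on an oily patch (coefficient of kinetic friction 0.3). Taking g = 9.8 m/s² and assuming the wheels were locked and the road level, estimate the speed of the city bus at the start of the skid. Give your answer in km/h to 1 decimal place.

Deceleration a = μg = 0.3 × 9.8 = 2.940 m/s².
v = √(2a·d) = √(2 × 2.940 × 129.4) = √760.872 = 27.5839 m/s.
= 27.5839 × 3.6 = 99.302 km/h.

Initial speed ≈ 99.3 km/h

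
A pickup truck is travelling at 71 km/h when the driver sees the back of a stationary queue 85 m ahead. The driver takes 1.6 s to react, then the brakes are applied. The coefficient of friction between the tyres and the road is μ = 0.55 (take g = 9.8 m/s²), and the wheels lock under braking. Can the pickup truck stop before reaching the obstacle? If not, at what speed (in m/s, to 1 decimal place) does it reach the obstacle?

Yes — it stops about 17.4 m short of the obstacle, so it never reaches it

71 km/h ÷ 3.6 = 19.7222 m/s.
a = μg = 0.55 × 9.8 = 5.390 m/s².
Reaction distance = 19.7222 × 1.6 = 31.556 m.
Braking distance = v²/(2a) = 388.965 / 10.780 = 36.082 m.
Total stopping distance = 31.556 + 36.082 = 67.638 m, vs 85 m available — it stops with 85 − 67.638 = 17.362 m to spare.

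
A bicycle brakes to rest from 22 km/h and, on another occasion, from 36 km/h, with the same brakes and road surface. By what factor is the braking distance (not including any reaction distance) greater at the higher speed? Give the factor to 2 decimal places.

Factor ≈ 2.68

Braking distance d = v²/(2a), so with a fixed, d ∝ v².
Factor = (36/22)² = 1.6364² = 2.6778.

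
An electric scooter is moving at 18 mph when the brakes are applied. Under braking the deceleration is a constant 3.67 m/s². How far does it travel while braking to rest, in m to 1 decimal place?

18 mph × 0.44704 = 8.0467 m/s.
Braking distance = v²/(2a) = 8.0467² / (2 × 3.670) = 64.749 / 7.340 = 8.821 m.

Braking distance ≈ 8.8 m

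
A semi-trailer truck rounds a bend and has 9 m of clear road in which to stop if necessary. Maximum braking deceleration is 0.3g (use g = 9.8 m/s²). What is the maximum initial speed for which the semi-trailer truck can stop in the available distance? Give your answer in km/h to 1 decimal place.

Maximum speed ≈ 26.2 km/h

a = 0.3 × 9.8 = 2.940 m/s².
v²/(2a) = d ⇒ v = √(2 × 2.940 × 9) = √52.92 = 7.2746 m/s.
7.2746 m/s × 3.6 = 26.189 km/h.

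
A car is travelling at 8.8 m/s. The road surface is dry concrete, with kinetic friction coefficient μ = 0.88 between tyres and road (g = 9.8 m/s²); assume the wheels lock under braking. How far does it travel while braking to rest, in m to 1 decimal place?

Braking distance ≈ 4.5 m

a = μg = 0.88 × 9.8 = 8.624 m/s².
Braking distance = v²/(2a) = 8.8000² / (2 × 8.624) = 77.440 / 17.248 = 4.490 m.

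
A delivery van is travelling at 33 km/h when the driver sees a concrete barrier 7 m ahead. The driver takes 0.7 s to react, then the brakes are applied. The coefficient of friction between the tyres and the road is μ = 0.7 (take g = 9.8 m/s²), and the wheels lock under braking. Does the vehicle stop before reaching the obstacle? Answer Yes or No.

33 km/h ÷ 3.6 = 9.1667 m/s.
a = μg = 0.7 × 9.8 = 6.860 m/s².
Reaction distance = 9.1667 × 0.7 = 6.417 m.
Braking distance = v²/(2a) = 84.028 / 13.720 = 6.124 m.
Total stopping distance = 6.417 + 6.124 = 12.541 m, vs 7 m available — it cannot stop in time and overshoots by 12.541 − 7 = 5.541 m.

No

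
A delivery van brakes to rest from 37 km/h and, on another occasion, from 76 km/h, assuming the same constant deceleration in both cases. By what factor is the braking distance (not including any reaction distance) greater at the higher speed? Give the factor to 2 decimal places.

Braking distance d = v²/(2a), so with a fixed, d ∝ v².
Factor = (76/37)² = 2.0541² = 4.2193.

Factor ≈ 4.22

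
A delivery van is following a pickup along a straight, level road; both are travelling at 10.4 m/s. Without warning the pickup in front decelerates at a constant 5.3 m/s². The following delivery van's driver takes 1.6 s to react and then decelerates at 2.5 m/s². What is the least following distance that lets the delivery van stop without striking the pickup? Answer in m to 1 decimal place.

Leader travels v²/(2a_L) = 108.160 / 10.600 = 10.204 m before stopping.
Follower covers v·t_r = 10.4000 × 1.6 = 16.640 m while reacting, then v²/(2a_F) = 108.160 / 5.000 = 21.632 m while braking, for a total of 16.640 + 21.632 = 38.272 m.
Since a_F ≤ a_L and the follower starts braking later, the follower is never slower than the leader, so the closest approach is when both have stopped.
Minimum gap = 38.272 − 10.204 = 28.068 m.

Minimum gap ≈ 28.1 m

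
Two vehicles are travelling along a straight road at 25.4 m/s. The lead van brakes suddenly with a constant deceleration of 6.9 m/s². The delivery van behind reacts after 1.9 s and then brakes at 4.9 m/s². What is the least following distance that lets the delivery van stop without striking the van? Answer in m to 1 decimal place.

Minimum gap ≈ 67.3 m

Leader travels v²/(2a_L) = 645.160 / 13.800 = 46.751 m before stopping.
Follower covers v·t_r = 25.4000 × 1.9 = 48.260 m while reacting, then v²/(2a_F) = 645.160 / 9.800 = 65.833 m while braking, for a total of 48.260 + 65.833 = 114.093 m.
Since a_F ≤ a_L and the follower starts braking later, the follower is never slower than the leader, so the closest approach is when both have stopped.
Minimum gap = 114.093 − 46.751 = 67.342 m.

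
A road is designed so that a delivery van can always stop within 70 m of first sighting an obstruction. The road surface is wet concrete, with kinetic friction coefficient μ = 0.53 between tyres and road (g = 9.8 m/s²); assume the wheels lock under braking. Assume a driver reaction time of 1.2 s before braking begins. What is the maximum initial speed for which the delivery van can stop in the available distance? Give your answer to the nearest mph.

a = μg = 0.53 × 9.8 = 5.194 m/s².
Stopping distance: v·t_r + v²/(2a) = 70 with t_r = 1.2 s and a = 5.194 m/s².
So v² + 12.466 v − 727.16 = 0.
Positive root: v = −a·t_r + √((a·t_r)² + 2a·d) = −6.233 + √(38.850 + 727.16) = 21.4439 m/s.
21.4439 m/s ÷ 0.44704 = 47.969 mph.

Maximum speed ≈ 48 mph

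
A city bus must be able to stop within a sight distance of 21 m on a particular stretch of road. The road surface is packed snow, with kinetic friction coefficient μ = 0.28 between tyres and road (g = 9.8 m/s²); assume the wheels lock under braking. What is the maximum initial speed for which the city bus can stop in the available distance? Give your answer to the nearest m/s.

a = μg = 0.28 × 9.8 = 2.744 m/s².
v²/(2a) = d ⇒ v = √(2 × 2.744 × 21) = √115.25 = 10.7355 m/s.

Maximum speed ≈ 11 m/s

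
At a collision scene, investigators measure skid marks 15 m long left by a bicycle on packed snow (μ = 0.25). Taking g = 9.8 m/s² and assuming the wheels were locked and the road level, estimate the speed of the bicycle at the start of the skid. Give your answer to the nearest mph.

Deceleration a = μg = 0.25 × 9.8 = 2.450 m/s².
v = √(2a·d) = √(2 × 2.450 × 15) = √73.500 = 8.5732 m/s.
= 8.5732 ÷ 0.44704 = 19.178 mph.

Initial speed ≈ 19 mph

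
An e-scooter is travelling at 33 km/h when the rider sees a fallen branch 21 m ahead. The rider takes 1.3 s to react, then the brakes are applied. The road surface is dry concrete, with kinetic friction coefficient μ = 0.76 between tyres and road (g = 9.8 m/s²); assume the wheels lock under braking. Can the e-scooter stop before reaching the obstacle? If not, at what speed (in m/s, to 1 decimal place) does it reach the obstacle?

Yes — it stops about 3.4 m short of the obstacle, so it never reaches it

33 km/h ÷ 3.6 = 9.1667 m/s.
a = μg = 0.76 × 9.8 = 7.448 m/s².
Reaction distance = 9.1667 × 1.3 = 11.917 m.
Braking distance = v²/(2a) = 84.028 / 14.896 = 5.641 m.
Total stopping distance = 11.917 + 5.641 = 17.558 m, vs 21 m available — it stops with 21 − 17.558 = 3.442 m to spare.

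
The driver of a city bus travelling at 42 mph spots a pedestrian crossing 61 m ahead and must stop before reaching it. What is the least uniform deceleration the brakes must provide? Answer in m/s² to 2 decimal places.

42 mph × 0.44704 = 18.7757 m/s.
v² = 2a·d ⇒ a = v²/(2d) = 18.7757² / (2 × 61.000) = 352.527 / 122.000 = 2.8896 m/s².

Required deceleration ≈ 2.89 m/s²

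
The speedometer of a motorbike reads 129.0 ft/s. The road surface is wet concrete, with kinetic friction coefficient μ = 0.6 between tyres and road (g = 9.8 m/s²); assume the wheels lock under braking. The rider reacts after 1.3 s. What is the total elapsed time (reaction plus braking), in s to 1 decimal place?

Total time ≈ 8.0 s

129 ft/s × 0.3048 = 39.3192 m/s.
a = μg = 0.6 × 9.8 = 5.880 m/s².
Braking time = v/a = 39.3192 / 5.880 = 6.687 s.
Total = 1.3 + 6.687 = 7.987 s.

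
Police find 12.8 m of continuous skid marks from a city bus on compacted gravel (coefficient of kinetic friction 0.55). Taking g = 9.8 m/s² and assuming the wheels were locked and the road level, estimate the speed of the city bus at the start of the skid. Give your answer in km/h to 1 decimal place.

Deceleration a = μg = 0.55 × 9.8 = 5.390 m/s².
v = √(2a·d) = √(2 × 5.390 × 12.8) = √137.984 = 11.7467 m/s.
= 11.7467 × 3.6 = 42.288 km/h.

Initial speed ≈ 42.3 km/h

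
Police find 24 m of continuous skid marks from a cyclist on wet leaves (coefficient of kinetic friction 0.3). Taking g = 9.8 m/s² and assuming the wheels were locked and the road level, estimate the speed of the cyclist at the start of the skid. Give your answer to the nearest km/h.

Initial speed ≈ 43 km/h

Deceleration a = μg = 0.3 × 9.8 = 2.940 m/s².
v = √(2a·d) = √(2 × 2.940 × 24) = √141.120 = 11.8794 m/s.
= 11.8794 × 3.6 = 42.766 km/h.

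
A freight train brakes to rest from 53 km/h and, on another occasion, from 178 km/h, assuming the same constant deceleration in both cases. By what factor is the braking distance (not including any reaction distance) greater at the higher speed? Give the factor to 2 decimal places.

Braking distance d = v²/(2a), so with a fixed, d ∝ v².
Factor = (178/53)² = 3.3585² = 11.2795.

Factor ≈ 11.28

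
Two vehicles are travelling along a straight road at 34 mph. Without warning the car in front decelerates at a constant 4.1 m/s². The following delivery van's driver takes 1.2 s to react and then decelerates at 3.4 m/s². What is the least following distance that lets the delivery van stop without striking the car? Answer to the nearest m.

Minimum gap ≈ 24 m

34 mph × 0.44704 = 15.1994 m/s.
Leader travels v²/(2a_L) = 231.022 / 8.200 = 28.173 m before stopping.
Follower covers v·t_r = 15.1994 × 1.2 = 18.239 m while reacting, then v²/(2a_F) = 231.022 / 6.800 = 33.974 m while braking, for a total of 18.239 + 33.974 = 52.213 m.
Since a_F ≤ a_L and the follower starts braking later, the follower is never slower than the leader, so the closest approach is when both have stopped.
Minimum gap = 52.213 − 28.173 = 24.040 m.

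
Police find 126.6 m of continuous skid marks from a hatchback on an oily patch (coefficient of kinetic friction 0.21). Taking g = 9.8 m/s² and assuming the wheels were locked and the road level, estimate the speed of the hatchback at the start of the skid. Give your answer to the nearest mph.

Initial speed ≈ 51 mph

Deceleration a = μg = 0.21 × 9.8 = 2.058 m/s².
v = √(2a·d) = √(2 × 2.058 × 126.6) = √521.086 = 22.8273 m/s.
= 22.8273 ÷ 0.44704 = 51.063 mph.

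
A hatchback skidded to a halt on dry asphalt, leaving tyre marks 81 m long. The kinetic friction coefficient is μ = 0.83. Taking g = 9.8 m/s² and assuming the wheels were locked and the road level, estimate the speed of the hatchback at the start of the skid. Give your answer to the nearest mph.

Initial speed ≈ 81 mph

Deceleration a = μg = 0.83 × 9.8 = 8.134 m/s².
v = √(2a·d) = √(2 × 8.134 × 81) = √1317.708 = 36.3002 m/s.
= 36.3002 ÷ 0.44704 = 81.201 mph.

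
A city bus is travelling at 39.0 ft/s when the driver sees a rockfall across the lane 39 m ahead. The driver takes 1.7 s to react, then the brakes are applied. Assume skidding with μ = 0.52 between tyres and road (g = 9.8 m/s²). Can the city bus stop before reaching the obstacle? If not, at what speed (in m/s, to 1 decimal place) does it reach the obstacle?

39 ft/s × 0.3048 = 11.8872 m/s.
a = μg = 0.52 × 9.8 = 5.096 m/s².
Reaction distance = 11.8872 × 1.7 = 20.208 m.
Braking distance = v²/(2a) = 141.306 / 10.192 = 13.864 m.
Total stopping distance = 20.208 + 13.864 = 34.072 m, vs 39 m available — it stops with 39 − 34.072 = 4.928 m to spare.

Yes — it stops about 4.9 m short of the obstacle, so it never reaches it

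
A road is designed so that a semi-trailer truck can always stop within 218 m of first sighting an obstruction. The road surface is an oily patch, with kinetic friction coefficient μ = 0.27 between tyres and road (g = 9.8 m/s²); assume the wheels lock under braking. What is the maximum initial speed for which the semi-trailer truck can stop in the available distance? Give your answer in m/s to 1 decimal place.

Maximum speed ≈ 34.0 m/s

a = μg = 0.27 × 9.8 = 2.646 m/s².
v²/(2a) = d ⇒ v = √(2 × 2.646 × 218) = √1153.66 = 33.9656 m/s.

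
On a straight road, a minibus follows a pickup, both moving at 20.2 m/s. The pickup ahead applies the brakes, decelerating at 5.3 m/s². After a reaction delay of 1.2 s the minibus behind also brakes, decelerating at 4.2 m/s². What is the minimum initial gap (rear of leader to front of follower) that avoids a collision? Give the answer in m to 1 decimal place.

Leader travels v²/(2a_L) = 408.040 / 10.600 = 38.494 m before stopping.
Follower covers v·t_r = 20.2000 × 1.2 = 24.240 m while reacting, then v²/(2a_F) = 408.040 / 8.400 = 48.576 m while braking, for a total of 24.240 + 48.576 = 72.816 m.
Since a_F ≤ a_L and the follower starts braking later, the follower is never slower than the leader, so the closest approach is when both have stopped.
Minimum gap = 72.816 − 38.494 = 34.322 m.

Minimum gap ≈ 34.3 m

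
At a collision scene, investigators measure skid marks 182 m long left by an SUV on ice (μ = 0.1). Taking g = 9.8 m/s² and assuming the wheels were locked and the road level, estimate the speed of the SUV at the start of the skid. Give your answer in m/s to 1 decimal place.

Deceleration a = μg = 0.1 × 9.8 = 0.980 m/s².
v = √(2a·d) = √(2 × 0.980 × 182) = √356.720 = 18.8870 m/s.

Initial speed ≈ 18.9 m/s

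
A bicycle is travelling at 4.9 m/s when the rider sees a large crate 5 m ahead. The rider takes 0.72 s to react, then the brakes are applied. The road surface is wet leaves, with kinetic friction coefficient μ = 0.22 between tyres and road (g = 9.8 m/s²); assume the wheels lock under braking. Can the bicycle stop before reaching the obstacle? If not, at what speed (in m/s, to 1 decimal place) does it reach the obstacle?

a = μg = 0.22 × 9.8 = 2.156 m/s².
Reaction distance = 4.9000 × 0.72 = 3.528 m.
Braking distance needed to stop: v²/(2a) = 24.010 / 4.312 = 5.568 m, so total needed = 3.528 + 5.568 = 9.096 m > 5 m — it cannot stop.
Distance remaining when braking begins: 5 − 3.528 = 1.472 m.
v² = v₀² − 2a·d = 24.010 − 2 × 2.156 × 1.472 = 17.663 m²/s².
v = √17.663 = 4.203 m/s.

No — it strikes the obstacle at 4.2 m/s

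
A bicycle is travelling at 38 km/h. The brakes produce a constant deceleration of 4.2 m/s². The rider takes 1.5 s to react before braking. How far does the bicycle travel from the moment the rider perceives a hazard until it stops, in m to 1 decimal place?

Total stopping distance ≈ 29.1 m

38 km/h ÷ 3.6 = 10.5556 m/s.
Reaction distance = v·t_r = 10.5556 × 1.5 = 15.833 m.
Braking distance = v²/(2a) = 10.5556² / (2 × 4.200) = 111.421 / 8.400 = 13.264 m.
Total = 15.833 + 13.264 = 29.097 m.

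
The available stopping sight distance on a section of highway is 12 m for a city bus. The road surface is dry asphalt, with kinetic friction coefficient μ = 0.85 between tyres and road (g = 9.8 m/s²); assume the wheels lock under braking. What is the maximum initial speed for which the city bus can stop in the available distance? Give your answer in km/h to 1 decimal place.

a = μg = 0.85 × 9.8 = 8.330 m/s².
v²/(2a) = d ⇒ v = √(2 × 8.330 × 12) = √199.92 = 14.1393 m/s.
14.1393 m/s × 3.6 = 50.901 km/h.

Maximum speed ≈ 50.9 km/h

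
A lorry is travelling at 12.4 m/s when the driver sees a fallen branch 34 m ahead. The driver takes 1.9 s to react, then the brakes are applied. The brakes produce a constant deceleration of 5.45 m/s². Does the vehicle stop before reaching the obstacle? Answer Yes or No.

Reaction distance = 12.4000 × 1.9 = 23.560 m.
Braking distance = v²/(2a) = 153.760 / 10.900 = 14.106 m.
Total stopping distance = 23.560 + 14.106 = 37.666 m, vs 34 m available — it cannot stop in time and overshoots by 37.666 − 34 = 3.666 m.

No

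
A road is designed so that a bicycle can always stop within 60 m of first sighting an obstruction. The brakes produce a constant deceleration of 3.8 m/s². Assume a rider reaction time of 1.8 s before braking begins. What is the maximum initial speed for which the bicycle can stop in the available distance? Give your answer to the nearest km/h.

Stopping distance: v·t_r + v²/(2a) = 60 with t_r = 1.8 s and a = 3.800 m/s².
So v² + 13.680 v − 456.00 = 0.
Positive root: v = −a·t_r + √((a·t_r)² + 2a·d) = −6.840 + √(46.786 + 456.00) = 15.5829 m/s.
15.5829 m/s × 3.6 = 56.098 km/h.

Maximum speed ≈ 56 km/h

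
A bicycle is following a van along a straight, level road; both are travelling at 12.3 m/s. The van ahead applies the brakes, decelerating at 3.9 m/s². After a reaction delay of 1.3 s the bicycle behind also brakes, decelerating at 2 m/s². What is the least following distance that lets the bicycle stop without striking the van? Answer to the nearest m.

Minimum gap ≈ 34 m

Leader travels v²/(2a_L) = 151.290 / 7.800 = 19.396 m before stopping.
Follower covers v·t_r = 12.3000 × 1.3 = 15.990 m while reacting, then v²/(2a_F) = 151.290 / 4.000 = 37.822 m while braking, for a total of 15.990 + 37.822 = 53.812 m.
Since a_F ≤ a_L and the follower starts braking later, the follower is never slower than the leader, so the closest approach is when both have stopped.
Minimum gap = 53.812 − 19.396 = 34.416 m.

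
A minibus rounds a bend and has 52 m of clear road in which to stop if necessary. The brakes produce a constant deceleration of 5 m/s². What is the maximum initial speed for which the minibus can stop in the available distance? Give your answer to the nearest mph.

v²/(2a) = d ⇒ v = √(2 × 5.000 × 52) = √520.00 = 22.8035 m/s.
22.8035 m/s ÷ 0.44704 = 51.010 mph.

Maximum speed ≈ 51 mph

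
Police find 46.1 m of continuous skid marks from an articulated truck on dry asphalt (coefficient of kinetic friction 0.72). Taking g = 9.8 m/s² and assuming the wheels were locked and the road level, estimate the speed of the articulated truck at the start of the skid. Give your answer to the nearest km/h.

Deceleration a = μg = 0.72 × 9.8 = 7.056 m/s².
v = √(2a·d) = √(2 × 7.056 × 46.1) = √650.563 = 25.5061 m/s.
= 25.5061 × 3.6 = 91.822 km/h.

Initial speed ≈ 92 km/h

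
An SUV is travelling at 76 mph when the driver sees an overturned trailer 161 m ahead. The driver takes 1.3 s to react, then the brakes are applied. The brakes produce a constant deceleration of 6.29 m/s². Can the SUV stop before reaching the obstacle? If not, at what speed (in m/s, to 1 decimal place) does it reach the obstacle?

Yes — it stops about 25.1 m short of the obstacle, so it never reaches it

76 mph × 0.44704 = 33.9750 m/s.
Reaction distance = 33.9750 × 1.3 = 44.168 m.
Braking distance = v²/(2a) = 1154.301 / 12.580 = 91.757 m.
Total stopping distance = 44.168 + 91.757 = 135.925 m, vs 161 m available — it stops with 161 − 135.925 = 25.075 m to spare.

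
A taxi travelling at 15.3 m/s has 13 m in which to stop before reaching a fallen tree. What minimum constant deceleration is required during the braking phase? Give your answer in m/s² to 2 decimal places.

Required deceleration ≈ 9.00 m/s²

v² = 2a·d ⇒ a = v²/(2d) = 15.3000² / (2 × 13.000) = 234.090 / 26.000 = 9.0035 m/s².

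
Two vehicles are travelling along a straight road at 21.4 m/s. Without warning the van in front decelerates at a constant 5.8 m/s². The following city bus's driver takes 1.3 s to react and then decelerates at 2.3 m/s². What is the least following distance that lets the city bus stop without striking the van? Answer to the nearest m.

Minimum gap ≈ 88 m

Leader travels v²/(2a_L) = 457.960 / 11.600 = 39.479 m before stopping.
Follower covers v·t_r = 21.4000 × 1.3 = 27.820 m while reacting, then v²/(2a_F) = 457.960 / 4.600 = 99.557 m while braking, for a total of 27.820 + 99.557 = 127.377 m.
Since a_F ≤ a_L and the follower starts braking later, the follower is never slower than the leader, so the closest approach is when both have stopped.
Minimum gap = 127.377 − 39.479 = 87.898 m.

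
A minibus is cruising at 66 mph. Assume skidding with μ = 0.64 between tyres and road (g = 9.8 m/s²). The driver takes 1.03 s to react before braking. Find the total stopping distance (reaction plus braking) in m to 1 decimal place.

Total stopping distance ≈ 99.8 m

66 mph × 0.44704 = 29.5046 m/s.
a = μg = 0.64 × 9.8 = 6.272 m/s².
Reaction distance = v·t_r = 29.5046 × 1.03 = 30.390 m.
Braking distance = v²/(2a) = 29.5046² / (2 × 6.272) = 870.521 / 12.544 = 69.397 m.
Total = 30.390 + 69.397 = 99.787 m.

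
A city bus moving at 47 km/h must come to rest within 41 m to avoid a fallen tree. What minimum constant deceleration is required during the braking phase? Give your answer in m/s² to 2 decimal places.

Required deceleration ≈ 2.08 m/s²

47 km/h ÷ 3.6 = 13.0556 m/s.
v² = 2a·d ⇒ a = v²/(2d) = 13.0556² / (2 × 41.000) = 170.449 / 82.000 = 2.0786 m/s².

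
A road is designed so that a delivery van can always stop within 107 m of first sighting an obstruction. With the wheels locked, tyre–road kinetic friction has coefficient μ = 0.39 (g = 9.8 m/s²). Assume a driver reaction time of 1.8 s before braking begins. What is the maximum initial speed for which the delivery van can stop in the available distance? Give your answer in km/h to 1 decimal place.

a = μg = 0.39 × 9.8 = 3.822 m/s².
Stopping distance: v·t_r + v²/(2a) = 107 with t_r = 1.8 s and a = 3.822 m/s².
So v² + 13.759 v − 817.91 = 0.
Positive root: v = −a·t_r + √((a·t_r)² + 2a·d) = −6.880 + √(47.334 + 817.91) = 22.5350 m/s.
22.5350 m/s × 3.6 = 81.126 km/h.

Maximum speed ≈ 81.1 km/h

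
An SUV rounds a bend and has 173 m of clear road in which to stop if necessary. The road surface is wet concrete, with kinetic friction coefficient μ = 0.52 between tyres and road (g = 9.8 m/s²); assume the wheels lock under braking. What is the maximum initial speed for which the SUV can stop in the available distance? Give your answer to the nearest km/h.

a = μg = 0.52 × 9.8 = 5.096 m/s².
v²/(2a) = d ⇒ v = √(2 × 5.096 × 173) = √1763.22 = 41.9907 m/s.
41.9907 m/s × 3.6 = 151.167 km/h.

Maximum speed ≈ 151 km/h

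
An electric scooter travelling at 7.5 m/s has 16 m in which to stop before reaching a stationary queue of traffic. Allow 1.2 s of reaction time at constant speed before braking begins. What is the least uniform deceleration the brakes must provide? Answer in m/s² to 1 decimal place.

Required deceleration ≈ 4.0 m/s²

Distance covered during reaction = 7.5000 × 1.2 = 9.000 m.
Distance available for braking: 16 − 9.000 = 7.000 m.
v² = 2a·d ⇒ a = v²/(2d) = 7.5000² / (2 × 7.000) = 56.250 / 14.000 = 4.0179 m/s².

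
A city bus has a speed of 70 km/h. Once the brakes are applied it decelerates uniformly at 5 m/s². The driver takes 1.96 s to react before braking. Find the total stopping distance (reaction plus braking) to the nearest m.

70 km/h ÷ 3.6 = 19.4444 m/s.
Reaction distance = v·t_r = 19.4444 × 1.96 = 38.111 m.
Braking distance = v²/(2a) = 19.4444² / (2 × 5.000) = 378.085 / 10.000 = 37.808 m.
Total = 38.111 + 37.808 = 75.919 m.

Total stopping distance ≈ 76 m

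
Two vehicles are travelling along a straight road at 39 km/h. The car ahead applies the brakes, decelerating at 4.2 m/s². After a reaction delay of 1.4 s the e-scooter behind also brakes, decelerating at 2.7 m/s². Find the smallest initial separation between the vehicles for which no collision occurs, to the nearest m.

Minimum gap ≈ 23 m

39 km/h ÷ 3.6 = 10.8333 m/s.
Leader travels v²/(2a_L) = 117.360 / 8.400 = 13.971 m before stopping.
Follower covers v·t_r = 10.8333 × 1.4 = 15.167 m while reacting, then v²/(2a_F) = 117.360 / 5.400 = 21.733 m while braking, for a total of 15.167 + 21.733 = 36.900 m.
Since a_F ≤ a_L and the follower starts braking later, the follower is never slower than the leader, so the closest approach is when both have stopped.
Minimum gap = 36.900 − 13.971 = 22.929 m.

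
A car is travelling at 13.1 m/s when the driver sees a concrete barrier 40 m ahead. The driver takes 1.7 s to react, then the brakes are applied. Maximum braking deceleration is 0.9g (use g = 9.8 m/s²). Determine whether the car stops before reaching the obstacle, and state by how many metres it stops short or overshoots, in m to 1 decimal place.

Yes — it stops 8.0 m short of the obstacle

a = 0.9 × 9.8 = 8.820 m/s².
Reaction distance = 13.1000 × 1.7 = 22.270 m.
Braking distance = v²/(2a) = 171.610 / 17.640 = 9.728 m.
Total stopping distance = 22.270 + 9.728 = 31.998 m, vs 40 m available — it stops with 40 − 31.998 = 8.002 m to spare.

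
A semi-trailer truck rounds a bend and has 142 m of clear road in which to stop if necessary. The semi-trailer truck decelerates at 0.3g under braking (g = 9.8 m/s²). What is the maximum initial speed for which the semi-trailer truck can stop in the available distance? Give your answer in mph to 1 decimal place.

a = 0.3 × 9.8 = 2.940 m/s².
v²/(2a) = d ⇒ v = √(2 × 2.940 × 142) = √834.96 = 28.8957 m/s.
28.8957 m/s ÷ 0.44704 = 64.638 mph.

Maximum speed ≈ 64.6 mph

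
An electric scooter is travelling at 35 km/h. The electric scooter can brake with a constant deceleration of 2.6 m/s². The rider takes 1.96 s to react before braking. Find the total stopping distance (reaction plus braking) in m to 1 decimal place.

35 km/h ÷ 3.6 = 9.7222 m/s.
Reaction distance = v·t_r = 9.7222 × 1.96 = 19.056 m.
Braking distance = v²/(2a) = 9.7222² / (2 × 2.600) = 94.521 / 5.200 = 18.177 m.
Total = 19.056 + 18.177 = 37.233 m.

Total stopping distance ≈ 37.2 m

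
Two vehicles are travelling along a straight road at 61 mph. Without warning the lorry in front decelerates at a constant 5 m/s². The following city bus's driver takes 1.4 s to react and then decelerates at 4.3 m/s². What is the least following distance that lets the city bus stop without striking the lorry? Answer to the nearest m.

61 mph × 0.44704 = 27.2694 m/s.
Leader travels v²/(2a_L) = 743.620 / 10.000 = 74.362 m before stopping.
Follower covers v·t_r = 27.2694 × 1.4 = 38.177 m while reacting, then v²/(2a_F) = 743.620 / 8.600 = 86.467 m while braking, for a total of 38.177 + 86.467 = 124.644 m.
Since a_F ≤ a_L and the follower starts braking later, the follower is never slower than the leader, so the closest approach is when both have stopped.
Minimum gap = 124.644 − 74.362 = 50.282 m.

Minimum gap ≈ 50 m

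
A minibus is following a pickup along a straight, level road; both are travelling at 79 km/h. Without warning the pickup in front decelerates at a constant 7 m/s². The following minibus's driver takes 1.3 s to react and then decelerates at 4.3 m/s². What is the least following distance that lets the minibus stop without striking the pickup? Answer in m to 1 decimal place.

Minimum gap ≈ 50.1 m

79 km/h ÷ 3.6 = 21.9444 m/s.
Leader travels v²/(2a_L) = 481.557 / 14.000 = 34.397 m before stopping.
Follower covers v·t_r = 21.9444 × 1.3 = 28.528 m while reacting, then v²/(2a_F) = 481.557 / 8.600 = 55.995 m while braking, for a total of 28.528 + 55.995 = 84.523 m.
Since a_F ≤ a_L and the follower starts braking later, the follower is never slower than the leader, so the closest approach is when both have stopped.
Minimum gap = 84.523 − 34.397 = 50.126 m.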